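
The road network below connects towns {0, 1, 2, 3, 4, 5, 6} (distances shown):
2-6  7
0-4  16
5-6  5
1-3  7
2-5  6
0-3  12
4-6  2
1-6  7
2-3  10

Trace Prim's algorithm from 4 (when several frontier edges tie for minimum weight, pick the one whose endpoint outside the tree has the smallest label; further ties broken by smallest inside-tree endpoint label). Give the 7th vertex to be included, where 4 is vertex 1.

0

Prim, starting at 4.
Step 1: cheapest edge leaving the tree is 4-6 (2); add 6.
Step 2: cheapest edge leaving the tree is 5-6 (5); add 5.
Step 3: cheapest edge leaving the tree is 2-5 (6); add 2.
Step 4: cheapest edge leaving the tree is 1-6 (7); add 1.
Step 5: cheapest edge leaving the tree is 1-3 (7); add 3.
Step 6: cheapest edge leaving the tree is 0-3 (12); add 0.
Vertex order: 4, 6, 5, 2, 1, 3, 0. The 7th vertex is 0.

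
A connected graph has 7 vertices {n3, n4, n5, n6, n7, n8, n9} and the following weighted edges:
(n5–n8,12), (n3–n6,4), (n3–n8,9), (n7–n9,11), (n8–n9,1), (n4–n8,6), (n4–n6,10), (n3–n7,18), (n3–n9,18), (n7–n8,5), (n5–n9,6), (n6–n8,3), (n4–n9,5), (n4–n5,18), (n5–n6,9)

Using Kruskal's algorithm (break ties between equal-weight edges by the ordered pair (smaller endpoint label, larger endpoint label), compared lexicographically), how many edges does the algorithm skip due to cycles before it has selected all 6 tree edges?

Sort edges by weight, then run Kruskal:
n8–n9 (1): add — endpoints in different components.
n6–n8 (3): add — endpoints in different components.
n3–n6 (4): add — endpoints in different components.
n4–n9 (5): add — endpoints in different components.
n7–n8 (5): add — endpoints in different components.
n4–n8 (6): skip — n8 and n4 already connected.
n5–n9 (6): add — endpoints in different components.
Edges rejected before the tree was complete: 1.

1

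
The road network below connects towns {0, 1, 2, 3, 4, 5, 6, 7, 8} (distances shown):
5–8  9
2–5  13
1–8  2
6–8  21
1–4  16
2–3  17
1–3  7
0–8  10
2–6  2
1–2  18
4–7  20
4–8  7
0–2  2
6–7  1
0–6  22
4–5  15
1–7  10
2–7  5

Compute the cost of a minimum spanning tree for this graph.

40

Kruskal's algorithm — process edges by increasing weight (ties by edge label):
6–7 (1): add — endpoints in different components.
0–2 (2): add — endpoints in different components.
1–8 (2): add — endpoints in different components.
2–6 (2): add — endpoints in different components.
2–7 (5): skip — 2 and 7 already connected.
1–3 (7): add — endpoints in different components.
4–8 (7): add — endpoints in different components.
5–8 (9): add — endpoints in different components.
0–8 (10): add — endpoints in different components.
MST edges: 6–7, 0–2, 1–8, 2–6, 1–3, 4–8, 5–8, 0–8; total weight 1+2+2+2+7+7+9+10 = 40.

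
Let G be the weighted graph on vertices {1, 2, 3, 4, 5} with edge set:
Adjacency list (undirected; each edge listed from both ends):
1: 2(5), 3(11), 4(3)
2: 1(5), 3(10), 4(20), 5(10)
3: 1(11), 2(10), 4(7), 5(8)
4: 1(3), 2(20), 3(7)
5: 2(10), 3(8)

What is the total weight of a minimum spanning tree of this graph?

23

Prim, starting at 2.
Step 1: frontier [1-2 5, 2-3 10, 2-5 10, 2-4 20] → take 1-2 (5); add 1.
Step 2: frontier [1-4 3, 1-3 11, 2-3 10, 2-5 10, 2-4 20] → take 1-4 (3); add 4.
Step 3: frontier [1-3 11, 2-3 10, 2-5 10, 3-4 7] → take 3-4 (7); add 3.
Step 4: frontier [2-5 10, 3-5 8] → take 3-5 (8); add 5.
MST edges: 1-2, 1-4, 3-4, 3-5; total weight 5+3+7+8 = 23.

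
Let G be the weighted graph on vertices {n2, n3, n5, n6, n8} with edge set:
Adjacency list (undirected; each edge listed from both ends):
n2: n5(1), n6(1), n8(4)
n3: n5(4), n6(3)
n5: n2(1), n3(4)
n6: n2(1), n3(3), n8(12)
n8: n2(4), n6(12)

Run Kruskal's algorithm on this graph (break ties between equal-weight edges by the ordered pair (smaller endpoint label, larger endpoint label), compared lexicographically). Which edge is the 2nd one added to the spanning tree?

Kruskal: consider edges lightest-first.
n2-n5 (1): add. Components now {n8} {n2,n5} {n3} {n6}
n2-n6 (1): add. Components now {n8} {n2,n5,n6} {n3}
n3-n6 (3): add. Components now {n8} {n2,n3,n5,n6}
n2-n8 (4): add. Components now {n2,n3,n5,n6,n8}
The 2nd edge added is n2-n6.

n2-n6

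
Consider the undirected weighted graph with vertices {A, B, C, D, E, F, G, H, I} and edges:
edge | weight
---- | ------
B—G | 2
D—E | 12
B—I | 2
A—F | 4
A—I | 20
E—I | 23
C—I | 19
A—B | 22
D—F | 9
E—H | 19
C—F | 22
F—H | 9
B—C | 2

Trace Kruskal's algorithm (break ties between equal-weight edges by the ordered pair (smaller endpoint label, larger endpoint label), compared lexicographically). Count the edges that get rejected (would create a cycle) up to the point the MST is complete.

2

Kruskal's algorithm — process edges by increasing weight (ties by edge label):
B—C (2): add — endpoints in different components.
B—G (2): add — endpoints in different components.
B—I (2): add — endpoints in different components.
A—F (4): add — endpoints in different components.
D—F (9): add — endpoints in different components.
F—H (9): add — endpoints in different components.
D—E (12): add — endpoints in different components.
C—I (19): skip — C and I already connected.
E—H (19): skip — E and H already connected.
A—I (20): add — endpoints in different components.
Edges rejected before the tree was complete: 2.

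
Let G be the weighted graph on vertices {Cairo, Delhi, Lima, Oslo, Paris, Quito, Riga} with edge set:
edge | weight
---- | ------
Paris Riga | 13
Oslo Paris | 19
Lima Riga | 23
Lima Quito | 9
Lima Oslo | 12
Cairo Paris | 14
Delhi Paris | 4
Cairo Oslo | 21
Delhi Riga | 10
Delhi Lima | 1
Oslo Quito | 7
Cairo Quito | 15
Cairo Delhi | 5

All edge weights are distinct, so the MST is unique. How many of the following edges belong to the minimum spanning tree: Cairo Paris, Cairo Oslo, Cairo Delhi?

1

Kruskal's algorithm — process edges by increasing weight (ties by edge label):
Delhi Lima (1): add. Components now {Oslo} {Delhi,Lima} {Paris} {Riga} {Quito} {Cairo}
Delhi Paris (4): add. Components now {Oslo} {Delhi,Lima,Paris} {Riga} {Quito} {Cairo}
Cairo Delhi (5): add. Components now {Oslo} {Cairo,Delhi,Lima,Paris} {Riga} {Quito}
Oslo Quito (7): add. Components now {Oslo,Quito} {Cairo,Delhi,Lima,Paris} {Riga}
Lima Quito (9): add. Components now {Cairo,Delhi,Lima,Oslo,Paris,Quito} {Riga}
Delhi Riga (10): add. Components now {Cairo,Delhi,Lima,Oslo,Paris,Quito,Riga}
MST edge set: {Delhi Lima, Delhi Paris, Cairo Delhi, Oslo Quito, Lima Quito, Delhi Riga}.
Of the listed edges, {Cairo Delhi} are in the MST → 1.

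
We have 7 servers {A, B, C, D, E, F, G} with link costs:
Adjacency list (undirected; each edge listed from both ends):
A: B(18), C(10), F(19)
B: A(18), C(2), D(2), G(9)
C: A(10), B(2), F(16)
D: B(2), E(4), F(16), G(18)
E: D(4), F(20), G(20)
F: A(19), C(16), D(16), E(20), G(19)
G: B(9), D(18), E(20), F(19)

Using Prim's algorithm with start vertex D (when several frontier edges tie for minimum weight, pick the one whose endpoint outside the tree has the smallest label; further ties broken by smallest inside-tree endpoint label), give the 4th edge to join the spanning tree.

Prim, starting at D.
Step 1: cheapest edge leaving the tree is B—D (2); add B.
Step 2: cheapest edge leaving the tree is B—C (2); add C.
Step 3: cheapest edge leaving the tree is D—E (4); add E.
Step 4: cheapest edge leaving the tree is B—G (9); add G.
Step 5: cheapest edge leaving the tree is A—C (10); add A.
Step 6: cheapest edge leaving the tree is C—F (16); add F.
The 4th edge added is B—G.

B-G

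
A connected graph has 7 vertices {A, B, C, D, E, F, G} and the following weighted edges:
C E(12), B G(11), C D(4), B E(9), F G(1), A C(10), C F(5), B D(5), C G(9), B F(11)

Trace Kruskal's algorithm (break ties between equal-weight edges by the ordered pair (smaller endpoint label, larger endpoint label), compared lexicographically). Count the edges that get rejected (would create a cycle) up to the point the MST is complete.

1

Kruskal's algorithm — process edges by increasing weight (ties by edge label):
F G (1): add. Components now {A} {B} {C} {D} {E} {F,G}
C D (4): add. Components now {A} {B} {C,D} {E} {F,G}
B D (5): add. Components now {A} {B,C,D} {E} {F,G}
C F (5): add. Components now {A} {B,C,D,F,G} {E}
B E (9): add. Components now {A} {B,C,D,E,F,G}
C G (9): skip — C and G already connected.
A C (10): add. Components now {A,B,C,D,E,F,G}
Edges rejected before the tree was complete: 1.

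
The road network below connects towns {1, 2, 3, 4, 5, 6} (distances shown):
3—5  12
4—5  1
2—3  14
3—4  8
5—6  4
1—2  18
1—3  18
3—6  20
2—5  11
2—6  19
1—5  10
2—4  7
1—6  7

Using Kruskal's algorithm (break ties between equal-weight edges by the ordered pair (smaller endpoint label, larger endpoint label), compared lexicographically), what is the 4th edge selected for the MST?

Kruskal: consider edges lightest-first.
4—5 (1): add — endpoints in different components.
5—6 (4): add — endpoints in different components.
1—6 (7): add — endpoints in different components.
2—4 (7): add — endpoints in different components.
3—4 (8): add — endpoints in different components.
The 4th edge added is 2—4.

2-4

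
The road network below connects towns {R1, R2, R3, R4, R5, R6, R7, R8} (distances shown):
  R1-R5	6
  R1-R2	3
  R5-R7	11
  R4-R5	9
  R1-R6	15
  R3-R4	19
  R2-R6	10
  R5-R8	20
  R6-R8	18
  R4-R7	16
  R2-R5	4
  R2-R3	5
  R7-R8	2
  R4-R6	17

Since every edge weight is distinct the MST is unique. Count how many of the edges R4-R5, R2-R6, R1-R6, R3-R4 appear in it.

2

Kruskal's algorithm — process edges by increasing weight (ties by edge label):
R7-R8 (2): add — endpoints in different components.
R1-R2 (3): add — endpoints in different components.
R2-R5 (4): add — endpoints in different components.
R2-R3 (5): add — endpoints in different components.
R1-R5 (6): skip — R1 and R5 already connected.
R4-R5 (9): add — endpoints in different components.
R2-R6 (10): add — endpoints in different components.
R5-R7 (11): add — endpoints in different components.
MST edge set: {R7-R8, R1-R2, R2-R5, R2-R3, R4-R5, R2-R6, R5-R7}.
Of the listed edges, {R4-R5, R2-R6} are in the MST → 2.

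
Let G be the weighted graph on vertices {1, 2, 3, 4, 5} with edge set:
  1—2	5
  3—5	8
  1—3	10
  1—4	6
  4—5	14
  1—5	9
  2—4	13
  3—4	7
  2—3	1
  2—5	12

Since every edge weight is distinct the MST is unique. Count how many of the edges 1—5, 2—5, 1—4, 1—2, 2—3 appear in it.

Kruskal: consider edges lightest-first.
2—3 (1): add. Components now {1} {2,3} {4} {5}
1—2 (5): add. Components now {1,2,3} {4} {5}
1—4 (6): add. Components now {1,2,3,4} {5}
3—4 (7): skip — 3 and 4 already connected.
3—5 (8): add. Components now {1,2,3,4,5}
MST edge set: {2—3, 1—2, 1—4, 3—5}.
Of the listed edges, {1—4, 1—2, 2—3} are in the MST → 3.

3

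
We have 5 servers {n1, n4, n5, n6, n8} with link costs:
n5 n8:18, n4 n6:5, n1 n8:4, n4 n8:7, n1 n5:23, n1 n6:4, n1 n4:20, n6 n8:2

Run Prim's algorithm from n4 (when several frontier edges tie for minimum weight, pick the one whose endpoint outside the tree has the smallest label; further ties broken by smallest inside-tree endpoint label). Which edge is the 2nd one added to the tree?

n6-n8

Grow the tree from n4 using Prim:
Step 1: frontier [n4 n6 5, n4 n8 7, n1 n4 20] → take n4 n6 (5); add n6.
Step 2: frontier [n4 n8 7, n1 n4 20, n6 n8 2, n1 n6 4] → take n6 n8 (2); add n8.
Step 3: frontier [n1 n4 20, n1 n6 4, n1 n8 4, n5 n8 18] → take n1 n6 (4); add n1.
Step 4: frontier [n1 n5 23, n5 n8 18] → take n5 n8 (18); add n5.
The 2nd edge added is n6 n8.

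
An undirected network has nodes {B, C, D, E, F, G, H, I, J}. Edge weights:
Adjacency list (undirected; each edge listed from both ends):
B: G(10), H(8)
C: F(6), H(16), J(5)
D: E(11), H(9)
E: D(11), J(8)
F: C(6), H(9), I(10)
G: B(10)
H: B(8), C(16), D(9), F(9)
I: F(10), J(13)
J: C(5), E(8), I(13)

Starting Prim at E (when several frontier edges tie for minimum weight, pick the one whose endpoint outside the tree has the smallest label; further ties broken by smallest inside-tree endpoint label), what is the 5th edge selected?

Prim, starting at E.
Step 1: frontier [E-J 8, D-E 11] → take E-J (8); add J.
Step 2: frontier [D-E 11, C-J 5, I-J 13] → take C-J (5); add C.
Step 3: frontier [C-F 6, C-H 16, D-E 11, I-J 13] → take C-F (6); add F.
Step 4: frontier [C-H 16, D-E 11, F-H 9, F-I 10, I-J 13] → take F-H (9); add H.
Step 5: frontier [D-E 11, F-I 10, B-H 8, D-H 9, I-J 13] → take B-H (8); add B.
Step 6: frontier [B-G 10, D-E 11, F-I 10, D-H 9, I-J 13] → take D-H (9); add D.
Step 7: frontier [B-G 10, F-I 10, I-J 13] → take B-G (10); add G.
Step 8: frontier [F-I 10, I-J 13] → take F-I (10); add I.
The 5th edge added is B-H.

B-H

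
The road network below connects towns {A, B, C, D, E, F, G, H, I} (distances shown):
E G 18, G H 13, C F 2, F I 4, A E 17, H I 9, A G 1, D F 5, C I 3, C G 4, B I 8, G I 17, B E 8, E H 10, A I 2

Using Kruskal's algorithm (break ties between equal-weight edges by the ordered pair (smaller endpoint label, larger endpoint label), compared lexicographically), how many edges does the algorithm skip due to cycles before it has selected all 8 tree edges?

2

Sort edges by weight, then run Kruskal:
A G (1): add — endpoints in different components.
A I (2): add — endpoints in different components.
C F (2): add — endpoints in different components.
C I (3): add — endpoints in different components.
C G (4): skip — C and G already connected.
F I (4): skip — F and I already connected.
D F (5): add — endpoints in different components.
B E (8): add — endpoints in different components.
B I (8): add — endpoints in different components.
H I (9): add — endpoints in different components.
Edges rejected before the tree was complete: 2.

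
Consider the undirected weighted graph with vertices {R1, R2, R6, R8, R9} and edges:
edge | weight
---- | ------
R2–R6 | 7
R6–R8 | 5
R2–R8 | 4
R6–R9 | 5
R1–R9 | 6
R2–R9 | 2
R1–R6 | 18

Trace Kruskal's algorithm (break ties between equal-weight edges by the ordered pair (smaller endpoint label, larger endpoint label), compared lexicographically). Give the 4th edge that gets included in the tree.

R1-R9

Sort edges by weight, then run Kruskal:
R2–R9 (2): add. Components now {R2,R9} {R1} {R8} {R6}
R2–R8 (4): add. Components now {R2,R8,R9} {R1} {R6}
R6–R8 (5): add. Components now {R2,R6,R8,R9} {R1}
R6–R9 (5): skip — R9 and R6 already connected.
R1–R9 (6): add. Components now {R1,R2,R6,R8,R9}
The 4th edge added is R1–R9.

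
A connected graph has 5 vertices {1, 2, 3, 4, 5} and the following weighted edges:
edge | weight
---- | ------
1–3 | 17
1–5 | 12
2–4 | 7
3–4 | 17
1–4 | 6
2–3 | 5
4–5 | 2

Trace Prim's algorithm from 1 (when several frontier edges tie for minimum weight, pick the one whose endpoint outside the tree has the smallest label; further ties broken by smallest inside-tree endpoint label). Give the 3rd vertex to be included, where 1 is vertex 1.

5

Prim's algorithm from 1:
Step 1: frontier [1–4 6, 1–5 12, 1–3 17] → take 1–4 (6); add 4.
Step 2: frontier [1–5 12, 1–3 17, 4–5 2, 2–4 7, 3–4 17] → take 4–5 (2); add 5.
Step 3: frontier [1–3 17, 2–4 7, 3–4 17] → take 2–4 (7); add 2.
Step 4: frontier [1–3 17, 2–3 5, 3–4 17] → take 2–3 (5); add 3.
Vertex order: 1, 4, 5, 2, 3. The 3rd vertex is 5.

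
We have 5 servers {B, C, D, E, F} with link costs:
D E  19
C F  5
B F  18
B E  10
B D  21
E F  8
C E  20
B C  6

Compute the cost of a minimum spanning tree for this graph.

38

Prim's algorithm from B:
Step 1: cheapest edge leaving the tree is B C (6); add C.
Step 2: cheapest edge leaving the tree is C F (5); add F.
Step 3: cheapest edge leaving the tree is E F (8); add E.
Step 4: cheapest edge leaving the tree is D E (19); add D.
MST edges: B C, C F, E F, D E; total weight 6+5+8+19 = 38.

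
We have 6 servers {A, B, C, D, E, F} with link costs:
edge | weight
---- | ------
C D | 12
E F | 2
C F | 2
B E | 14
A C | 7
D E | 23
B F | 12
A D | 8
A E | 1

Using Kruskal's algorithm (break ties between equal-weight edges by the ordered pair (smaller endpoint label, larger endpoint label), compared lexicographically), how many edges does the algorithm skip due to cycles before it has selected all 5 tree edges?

1

Sort edges by weight, then run Kruskal:
A E (1): add. Components now {A,E} {B} {C} {D} {F}
C F (2): add. Components now {A,E} {B} {C,F} {D}
E F (2): add. Components now {A,C,E,F} {B} {D}
A C (7): skip — A and C already connected.
A D (8): add. Components now {A,C,D,E,F} {B}
B F (12): add. Components now {A,B,C,D,E,F}
Edges rejected before the tree was complete: 1.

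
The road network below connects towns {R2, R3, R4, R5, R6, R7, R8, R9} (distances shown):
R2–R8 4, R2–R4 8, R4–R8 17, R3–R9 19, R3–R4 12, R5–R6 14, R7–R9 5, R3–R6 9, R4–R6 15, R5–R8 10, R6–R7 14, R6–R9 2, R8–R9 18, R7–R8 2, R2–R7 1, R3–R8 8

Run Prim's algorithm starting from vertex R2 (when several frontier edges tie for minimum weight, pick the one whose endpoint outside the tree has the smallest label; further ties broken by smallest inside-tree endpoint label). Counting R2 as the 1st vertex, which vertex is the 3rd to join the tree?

Prim, starting at R2.
Step 1: cheapest edge leaving the tree is R2–R7 (1); add R7.
Step 2: cheapest edge leaving the tree is R7–R8 (2); add R8.
Step 3: cheapest edge leaving the tree is R7–R9 (5); add R9.
Step 4: cheapest edge leaving the tree is R6–R9 (2); add R6.
Step 5: cheapest edge leaving the tree is R3–R8 (8); add R3.
Step 6: cheapest edge leaving the tree is R2–R4 (8); add R4.
Step 7: cheapest edge leaving the tree is R5–R8 (10); add R5.
Vertex order: R2, R7, R8, R9, R6, R3, R4, R5. The 3rd vertex is R8.

R8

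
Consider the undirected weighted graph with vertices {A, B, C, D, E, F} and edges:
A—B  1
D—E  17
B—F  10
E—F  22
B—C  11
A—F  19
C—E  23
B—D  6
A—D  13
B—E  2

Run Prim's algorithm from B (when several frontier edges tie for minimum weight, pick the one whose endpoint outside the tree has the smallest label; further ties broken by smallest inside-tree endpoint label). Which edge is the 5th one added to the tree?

Grow the tree from B using Prim:
Step 1: cheapest edge leaving the tree is A—B (1); add A.
Step 2: cheapest edge leaving the tree is B—E (2); add E.
Step 3: cheapest edge leaving the tree is B—D (6); add D.
Step 4: cheapest edge leaving the tree is B—F (10); add F.
Step 5: cheapest edge leaving the tree is B—C (11); add C.
The 5th edge added is B—C.

B-C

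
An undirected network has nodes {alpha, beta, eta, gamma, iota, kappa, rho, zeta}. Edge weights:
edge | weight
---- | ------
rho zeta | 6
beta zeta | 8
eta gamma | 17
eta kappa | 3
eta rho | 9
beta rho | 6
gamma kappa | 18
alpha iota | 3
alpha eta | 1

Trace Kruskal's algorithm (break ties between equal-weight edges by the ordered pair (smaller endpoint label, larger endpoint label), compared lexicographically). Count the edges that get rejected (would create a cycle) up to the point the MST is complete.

1

Kruskal: consider edges lightest-first.
alpha eta (1): add — endpoints in different components.
alpha iota (3): add — endpoints in different components.
eta kappa (3): add — endpoints in different components.
beta rho (6): add — endpoints in different components.
rho zeta (6): add — endpoints in different components.
beta zeta (8): skip — zeta and beta already connected.
eta rho (9): add — endpoints in different components.
eta gamma (17): add — endpoints in different components.
Edges rejected before the tree was complete: 1.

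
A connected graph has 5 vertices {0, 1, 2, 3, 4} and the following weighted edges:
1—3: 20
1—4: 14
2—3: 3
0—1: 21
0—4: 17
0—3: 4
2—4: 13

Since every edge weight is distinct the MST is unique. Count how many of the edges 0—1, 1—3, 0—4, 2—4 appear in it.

1

Kruskal's algorithm — process edges by increasing weight (ties by edge label):
2—3 (3): add. Components now {0} {1} {2,3} {4}
0—3 (4): add. Components now {0,2,3} {1} {4}
2—4 (13): add. Components now {0,2,3,4} {1}
1—4 (14): add. Components now {0,1,2,3,4}
MST edge set: {2—3, 0—3, 2—4, 1—4}.
Of the listed edges, {2—4} are in the MST → 1.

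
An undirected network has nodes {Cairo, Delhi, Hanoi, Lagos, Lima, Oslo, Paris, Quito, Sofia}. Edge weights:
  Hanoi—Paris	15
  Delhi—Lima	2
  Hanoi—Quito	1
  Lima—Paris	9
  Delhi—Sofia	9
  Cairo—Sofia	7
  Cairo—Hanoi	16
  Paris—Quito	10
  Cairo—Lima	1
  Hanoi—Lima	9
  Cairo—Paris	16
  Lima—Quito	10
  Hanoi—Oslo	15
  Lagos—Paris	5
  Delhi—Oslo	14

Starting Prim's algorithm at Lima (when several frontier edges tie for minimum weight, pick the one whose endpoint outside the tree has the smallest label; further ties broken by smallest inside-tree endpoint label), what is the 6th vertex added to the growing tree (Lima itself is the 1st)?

Grow the tree from Lima using Prim:
Step 1: cheapest edge leaving the tree is Cairo—Lima (1); add Cairo.
Step 2: cheapest edge leaving the tree is Delhi—Lima (2); add Delhi.
Step 3: cheapest edge leaving the tree is Cairo—Sofia (7); add Sofia.
Step 4: cheapest edge leaving the tree is Hanoi—Lima (9); add Hanoi.
Step 5: cheapest edge leaving the tree is Hanoi—Quito (1); add Quito.
Step 6: cheapest edge leaving the tree is Lima—Paris (9); add Paris.
Step 7: cheapest edge leaving the tree is Lagos—Paris (5); add Lagos.
Step 8: cheapest edge leaving the tree is Delhi—Oslo (14); add Oslo.
Vertex order: Lima, Cairo, Delhi, Sofia, Hanoi, Quito, Paris, Lagos, Oslo. The 6th vertex is Quito.

Quito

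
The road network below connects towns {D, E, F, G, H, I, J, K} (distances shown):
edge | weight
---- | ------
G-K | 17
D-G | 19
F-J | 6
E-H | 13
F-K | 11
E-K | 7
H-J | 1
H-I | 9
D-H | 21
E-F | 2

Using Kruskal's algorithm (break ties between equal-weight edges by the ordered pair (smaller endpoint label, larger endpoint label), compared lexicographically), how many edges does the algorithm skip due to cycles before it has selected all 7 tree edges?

2

Kruskal: consider edges lightest-first.
H-J (1): add — endpoints in different components.
E-F (2): add — endpoints in different components.
F-J (6): add — endpoints in different components.
E-K (7): add — endpoints in different components.
H-I (9): add — endpoints in different components.
F-K (11): skip — F and K already connected.
E-H (13): skip — E and H already connected.
G-K (17): add — endpoints in different components.
D-G (19): add — endpoints in different components.
Edges rejected before the tree was complete: 2.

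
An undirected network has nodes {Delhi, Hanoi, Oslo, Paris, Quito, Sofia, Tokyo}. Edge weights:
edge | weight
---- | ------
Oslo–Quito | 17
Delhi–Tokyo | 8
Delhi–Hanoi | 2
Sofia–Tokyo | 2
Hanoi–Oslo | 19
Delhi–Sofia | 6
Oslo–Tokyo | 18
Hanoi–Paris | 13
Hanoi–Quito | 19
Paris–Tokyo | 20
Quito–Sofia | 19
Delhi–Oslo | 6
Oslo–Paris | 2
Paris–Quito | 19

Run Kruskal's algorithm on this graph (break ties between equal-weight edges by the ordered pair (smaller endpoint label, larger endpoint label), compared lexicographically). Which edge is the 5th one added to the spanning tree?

Kruskal's algorithm — process edges by increasing weight (ties by edge label):
Delhi–Hanoi (2): add — endpoints in different components.
Oslo–Paris (2): add — endpoints in different components.
Sofia–Tokyo (2): add — endpoints in different components.
Delhi–Oslo (6): add — endpoints in different components.
Delhi–Sofia (6): add — endpoints in different components.
Delhi–Tokyo (8): skip — Tokyo and Delhi already connected.
Hanoi–Paris (13): skip — Paris and Hanoi already connected.
Oslo–Quito (17): add — endpoints in different components.
The 5th edge added is Delhi–Sofia.

Delhi-Sofia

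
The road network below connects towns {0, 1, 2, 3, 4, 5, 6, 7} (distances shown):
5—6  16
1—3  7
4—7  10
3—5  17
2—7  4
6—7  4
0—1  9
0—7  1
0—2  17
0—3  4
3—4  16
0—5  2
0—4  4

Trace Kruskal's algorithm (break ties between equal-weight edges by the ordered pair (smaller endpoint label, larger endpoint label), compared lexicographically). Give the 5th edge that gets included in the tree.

2-7

Sort edges by weight, then run Kruskal:
0—7 (1): add — endpoints in different components.
0—5 (2): add — endpoints in different components.
0—3 (4): add — endpoints in different components.
0—4 (4): add — endpoints in different components.
2—7 (4): add — endpoints in different components.
6—7 (4): add — endpoints in different components.
1—3 (7): add — endpoints in different components.
The 5th edge added is 2—7.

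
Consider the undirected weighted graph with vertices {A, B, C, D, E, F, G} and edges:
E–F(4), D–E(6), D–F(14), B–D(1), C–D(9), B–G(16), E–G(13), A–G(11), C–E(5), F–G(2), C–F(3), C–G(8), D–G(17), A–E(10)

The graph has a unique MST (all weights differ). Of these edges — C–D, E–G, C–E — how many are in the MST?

0

Kruskal: consider edges lightest-first.
B–D (1): add — endpoints in different components.
F–G (2): add — endpoints in different components.
C–F (3): add — endpoints in different components.
E–F (4): add — endpoints in different components.
C–E (5): skip — C and E already connected.
D–E (6): add — endpoints in different components.
C–G (8): skip — C and G already connected.
C–D (9): skip — C and D already connected.
A–E (10): add — endpoints in different components.
MST edge set: {B–D, F–G, C–F, E–F, D–E, A–E}.
Of the listed edges, {} are in the MST → 0.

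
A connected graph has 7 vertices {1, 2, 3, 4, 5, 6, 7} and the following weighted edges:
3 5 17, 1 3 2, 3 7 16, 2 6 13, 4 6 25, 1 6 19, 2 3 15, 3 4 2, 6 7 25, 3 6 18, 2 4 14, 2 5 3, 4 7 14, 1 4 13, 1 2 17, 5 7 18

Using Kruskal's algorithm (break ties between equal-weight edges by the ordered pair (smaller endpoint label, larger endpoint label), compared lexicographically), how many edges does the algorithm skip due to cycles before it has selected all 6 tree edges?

Kruskal's algorithm — process edges by increasing weight (ties by edge label):
1 3 (2): add. Components now {1,3} {2} {4} {5} {6} {7}
3 4 (2): add. Components now {1,3,4} {2} {5} {6} {7}
2 5 (3): add. Components now {1,3,4} {2,5} {6} {7}
1 4 (13): skip — 1 and 4 already connected.
2 6 (13): add. Components now {1,3,4} {2,5,6} {7}
2 4 (14): add. Components now {1,2,3,4,5,6} {7}
4 7 (14): add. Components now {1,2,3,4,5,6,7}
Edges rejected before the tree was complete: 1.

1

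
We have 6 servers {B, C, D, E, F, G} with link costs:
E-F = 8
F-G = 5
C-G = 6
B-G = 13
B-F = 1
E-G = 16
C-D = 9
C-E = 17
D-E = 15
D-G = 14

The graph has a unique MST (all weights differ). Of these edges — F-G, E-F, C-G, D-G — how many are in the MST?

Kruskal's algorithm — process edges by increasing weight (ties by edge label):
B-F (1): add — endpoints in different components.
F-G (5): add — endpoints in different components.
C-G (6): add — endpoints in different components.
E-F (8): add — endpoints in different components.
C-D (9): add — endpoints in different components.
MST edge set: {B-F, F-G, C-G, E-F, C-D}.
Of the listed edges, {F-G, E-F, C-G} are in the MST → 3.

3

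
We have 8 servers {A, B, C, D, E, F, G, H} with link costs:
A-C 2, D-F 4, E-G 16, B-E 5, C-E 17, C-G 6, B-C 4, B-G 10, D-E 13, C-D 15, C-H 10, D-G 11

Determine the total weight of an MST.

42

Sort edges by weight, then run Kruskal:
A-C (2): add — endpoints in different components.
B-C (4): add — endpoints in different components.
D-F (4): add — endpoints in different components.
B-E (5): add — endpoints in different components.
C-G (6): add — endpoints in different components.
B-G (10): skip — B and G already connected.
C-H (10): add — endpoints in different components.
D-G (11): add — endpoints in different components.
MST edges: A-C, B-C, D-F, B-E, C-G, C-H, D-G; total weight 2+4+4+5+6+10+11 = 42.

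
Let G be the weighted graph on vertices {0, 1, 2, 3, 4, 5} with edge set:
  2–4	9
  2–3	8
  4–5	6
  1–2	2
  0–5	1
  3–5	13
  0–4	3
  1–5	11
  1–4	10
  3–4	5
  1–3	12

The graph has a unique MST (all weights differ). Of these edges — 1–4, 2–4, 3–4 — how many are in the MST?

Kruskal: consider edges lightest-first.
0–5 (1): add — endpoints in different components.
1–2 (2): add — endpoints in different components.
0–4 (3): add — endpoints in different components.
3–4 (5): add — endpoints in different components.
4–5 (6): skip — 4 and 5 already connected.
2–3 (8): add — endpoints in different components.
MST edge set: {0–5, 1–2, 0–4, 3–4, 2–3}.
Of the listed edges, {3–4} are in the MST → 1.

1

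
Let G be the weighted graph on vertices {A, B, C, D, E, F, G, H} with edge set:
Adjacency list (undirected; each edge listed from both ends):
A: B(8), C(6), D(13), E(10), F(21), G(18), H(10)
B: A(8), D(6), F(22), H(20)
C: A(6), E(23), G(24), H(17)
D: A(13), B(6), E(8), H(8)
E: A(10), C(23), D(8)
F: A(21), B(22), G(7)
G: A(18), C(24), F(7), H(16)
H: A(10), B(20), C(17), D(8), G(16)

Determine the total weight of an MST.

59

Grow the tree from C using Prim:
Step 1: cheapest edge leaving the tree is A—C (6); add A.
Step 2: cheapest edge leaving the tree is A—B (8); add B.
Step 3: cheapest edge leaving the tree is B—D (6); add D.
Step 4: cheapest edge leaving the tree is D—E (8); add E.
Step 5: cheapest edge leaving the tree is D—H (8); add H.
Step 6: cheapest edge leaving the tree is G—H (16); add G.
Step 7: cheapest edge leaving the tree is F—G (7); add F.
MST edges: A—C, A—B, B—D, D—E, D—H, G—H, F—G; total weight 6+8+6+8+8+16+7 = 59.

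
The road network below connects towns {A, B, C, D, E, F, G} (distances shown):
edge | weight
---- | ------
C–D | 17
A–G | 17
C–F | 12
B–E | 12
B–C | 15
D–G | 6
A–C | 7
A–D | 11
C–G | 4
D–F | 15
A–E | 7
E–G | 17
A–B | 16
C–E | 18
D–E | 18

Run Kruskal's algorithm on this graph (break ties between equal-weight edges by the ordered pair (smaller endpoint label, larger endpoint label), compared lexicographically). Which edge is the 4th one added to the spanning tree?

A-E

Sort edges by weight, then run Kruskal:
C–G (4): add — endpoints in different components.
D–G (6): add — endpoints in different components.
A–C (7): add — endpoints in different components.
A–E (7): add — endpoints in different components.
A–D (11): skip — A and D already connected.
B–E (12): add — endpoints in different components.
C–F (12): add — endpoints in different components.
The 4th edge added is A–E.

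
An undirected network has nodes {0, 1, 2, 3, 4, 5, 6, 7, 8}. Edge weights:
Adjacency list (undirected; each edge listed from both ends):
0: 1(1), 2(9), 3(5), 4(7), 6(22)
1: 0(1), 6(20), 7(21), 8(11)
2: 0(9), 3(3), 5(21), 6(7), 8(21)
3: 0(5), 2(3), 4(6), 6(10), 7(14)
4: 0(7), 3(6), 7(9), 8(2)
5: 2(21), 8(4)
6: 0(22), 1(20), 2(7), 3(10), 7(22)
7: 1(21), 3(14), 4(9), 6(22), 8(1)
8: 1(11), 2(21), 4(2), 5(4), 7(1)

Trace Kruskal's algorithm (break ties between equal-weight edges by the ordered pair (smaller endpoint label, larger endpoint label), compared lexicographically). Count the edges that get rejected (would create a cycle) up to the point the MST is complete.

Kruskal's algorithm — process edges by increasing weight (ties by edge label):
0—1 (1): add — endpoints in different components.
7—8 (1): add — endpoints in different components.
4—8 (2): add — endpoints in different components.
2—3 (3): add — endpoints in different components.
5—8 (4): add — endpoints in different components.
0—3 (5): add — endpoints in different components.
3—4 (6): add — endpoints in different components.
0—4 (7): skip — 0 and 4 already connected.
2—6 (7): add — endpoints in different components.
Edges rejected before the tree was complete: 1.

1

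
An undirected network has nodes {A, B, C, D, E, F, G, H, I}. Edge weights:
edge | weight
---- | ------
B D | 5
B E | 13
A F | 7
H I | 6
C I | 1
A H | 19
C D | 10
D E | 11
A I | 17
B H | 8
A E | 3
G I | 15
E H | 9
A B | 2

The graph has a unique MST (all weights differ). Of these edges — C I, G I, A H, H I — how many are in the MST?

3

Kruskal's algorithm — process edges by increasing weight (ties by edge label):
C I (1): add — endpoints in different components.
A B (2): add — endpoints in different components.
A E (3): add — endpoints in different components.
B D (5): add — endpoints in different components.
H I (6): add — endpoints in different components.
A F (7): add — endpoints in different components.
B H (8): add — endpoints in different components.
E H (9): skip — E and H already connected.
C D (10): skip — C and D already connected.
D E (11): skip — D and E already connected.
B E (13): skip — B and E already connected.
G I (15): add — endpoints in different components.
MST edge set: {C I, A B, A E, B D, H I, A F, B H, G I}.
Of the listed edges, {C I, G I, H I} are in the MST → 3.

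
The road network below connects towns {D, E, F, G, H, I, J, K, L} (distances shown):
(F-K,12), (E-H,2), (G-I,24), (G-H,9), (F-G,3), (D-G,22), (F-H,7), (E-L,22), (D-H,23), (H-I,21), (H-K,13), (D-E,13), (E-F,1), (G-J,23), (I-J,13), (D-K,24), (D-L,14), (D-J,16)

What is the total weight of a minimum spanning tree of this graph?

74

Prim, starting at H.
Step 1: cheapest edge leaving the tree is E-H (2); add E.
Step 2: cheapest edge leaving the tree is E-F (1); add F.
Step 3: cheapest edge leaving the tree is F-G (3); add G.
Step 4: cheapest edge leaving the tree is F-K (12); add K.
Step 5: cheapest edge leaving the tree is D-E (13); add D.
Step 6: cheapest edge leaving the tree is D-L (14); add L.
Step 7: cheapest edge leaving the tree is D-J (16); add J.
Step 8: cheapest edge leaving the tree is I-J (13); add I.
MST edges: E-H, E-F, F-G, F-K, D-E, D-L, D-J, I-J; total weight 2+1+3+12+13+14+16+13 = 74.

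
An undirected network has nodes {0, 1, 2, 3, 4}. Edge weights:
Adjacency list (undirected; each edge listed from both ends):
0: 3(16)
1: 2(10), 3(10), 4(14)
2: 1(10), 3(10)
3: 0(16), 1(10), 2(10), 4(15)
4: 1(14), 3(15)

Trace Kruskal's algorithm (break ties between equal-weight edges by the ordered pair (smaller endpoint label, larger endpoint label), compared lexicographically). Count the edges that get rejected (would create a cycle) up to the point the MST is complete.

2

Sort edges by weight, then run Kruskal:
1—2 (10): add — endpoints in different components.
1—3 (10): add — endpoints in different components.
2—3 (10): skip — 2 and 3 already connected.
1—4 (14): add — endpoints in different components.
3—4 (15): skip — 3 and 4 already connected.
0—3 (16): add — endpoints in different components.
Edges rejected before the tree was complete: 2.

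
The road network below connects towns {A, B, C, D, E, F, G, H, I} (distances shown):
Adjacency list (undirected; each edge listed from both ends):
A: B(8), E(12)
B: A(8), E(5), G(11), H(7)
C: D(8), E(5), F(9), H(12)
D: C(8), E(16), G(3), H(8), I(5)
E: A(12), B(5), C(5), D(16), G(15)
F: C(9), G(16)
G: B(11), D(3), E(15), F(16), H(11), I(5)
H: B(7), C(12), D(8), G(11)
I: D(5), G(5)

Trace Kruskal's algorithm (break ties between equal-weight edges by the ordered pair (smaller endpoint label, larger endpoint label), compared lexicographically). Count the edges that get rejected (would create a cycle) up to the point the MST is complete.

Sort edges by weight, then run Kruskal:
D-G (3): add — endpoints in different components.
B-E (5): add — endpoints in different components.
C-E (5): add — endpoints in different components.
D-I (5): add — endpoints in different components.
G-I (5): skip — G and I already connected.
B-H (7): add — endpoints in different components.
A-B (8): add — endpoints in different components.
C-D (8): add — endpoints in different components.
D-H (8): skip — D and H already connected.
C-F (9): add — endpoints in different components.
Edges rejected before the tree was complete: 2.

2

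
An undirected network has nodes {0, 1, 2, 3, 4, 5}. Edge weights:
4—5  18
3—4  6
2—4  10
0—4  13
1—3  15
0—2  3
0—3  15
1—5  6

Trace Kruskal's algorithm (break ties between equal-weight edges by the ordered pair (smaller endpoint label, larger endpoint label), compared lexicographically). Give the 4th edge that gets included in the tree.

2-4

Kruskal's algorithm — process edges by increasing weight (ties by edge label):
0—2 (3): add. Components now {0,2} {1} {3} {4} {5}
1—5 (6): add. Components now {0,2} {1,5} {3} {4}
3—4 (6): add. Components now {0,2} {1,5} {3,4}
2—4 (10): add. Components now {0,2,3,4} {1,5}
0—4 (13): skip — 0 and 4 already connected.
0—3 (15): skip — 0 and 3 already connected.
1—3 (15): add. Components now {0,1,2,3,4,5}
The 4th edge added is 2—4.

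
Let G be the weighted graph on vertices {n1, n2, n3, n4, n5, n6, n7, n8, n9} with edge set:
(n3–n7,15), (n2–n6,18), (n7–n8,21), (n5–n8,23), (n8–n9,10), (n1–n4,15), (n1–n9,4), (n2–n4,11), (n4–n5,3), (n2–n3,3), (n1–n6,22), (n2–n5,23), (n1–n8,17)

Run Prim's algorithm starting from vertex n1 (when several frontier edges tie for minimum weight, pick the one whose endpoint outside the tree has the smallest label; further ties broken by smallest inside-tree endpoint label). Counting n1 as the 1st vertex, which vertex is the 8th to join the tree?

n7

Grow the tree from n1 using Prim:
Step 1: frontier [n1–n9 4, n1–n4 15, n1–n8 17, n1–n6 22] → take n1–n9 (4); add n9.
Step 2: frontier [n1–n4 15, n1–n8 17, n1–n6 22, n8–n9 10] → take n8–n9 (10); add n8.
Step 3: frontier [n1–n4 15, n1–n6 22, n7–n8 21, n5–n8 23] → take n1–n4 (15); add n4.
Step 4: frontier [n1–n6 22, n4–n5 3, n2–n4 11, n7–n8 21, n5–n8 23] → take n4–n5 (3); add n5.
Step 5: frontier [n1–n6 22, n2–n4 11, n2–n5 23, n7–n8 21] → take n2–n4 (11); add n2.
Step 6: frontier [n1–n6 22, n2–n3 3, n2–n6 18, n7–n8 21] → take n2–n3 (3); add n3.
Step 7: frontier [n1–n6 22, n2–n6 18, n3–n7 15, n7–n8 21] → take n3–n7 (15); add n7.
Step 8: frontier [n1–n6 22, n2–n6 18] → take n2–n6 (18); add n6.
Vertex order: n1, n9, n8, n4, n5, n2, n3, n7, n6. The 8th vertex is n7.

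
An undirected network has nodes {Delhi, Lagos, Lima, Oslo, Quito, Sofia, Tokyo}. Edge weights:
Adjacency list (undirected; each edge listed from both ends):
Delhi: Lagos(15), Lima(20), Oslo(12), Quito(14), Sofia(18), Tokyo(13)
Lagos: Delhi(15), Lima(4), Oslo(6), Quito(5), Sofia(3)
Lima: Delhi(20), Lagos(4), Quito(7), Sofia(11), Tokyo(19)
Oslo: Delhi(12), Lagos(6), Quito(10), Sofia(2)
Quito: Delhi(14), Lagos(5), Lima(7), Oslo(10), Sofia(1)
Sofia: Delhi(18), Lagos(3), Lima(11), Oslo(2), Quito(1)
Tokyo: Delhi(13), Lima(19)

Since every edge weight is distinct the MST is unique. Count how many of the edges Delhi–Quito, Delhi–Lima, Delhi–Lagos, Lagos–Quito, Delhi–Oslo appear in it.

Kruskal: consider edges lightest-first.
Quito–Sofia (1): add. Components now {Lagos} {Tokyo} {Lima} {Quito,Sofia} {Delhi} {Oslo}
Oslo–Sofia (2): add. Components now {Lagos} {Tokyo} {Lima} {Oslo,Quito,Sofia} {Delhi}
Lagos–Sofia (3): add. Components now {Lagos,Oslo,Quito,Sofia} {Tokyo} {Lima} {Delhi}
Lagos–Lima (4): add. Components now {Lagos,Lima,Oslo,Quito,Sofia} {Tokyo} {Delhi}
Lagos–Quito (5): skip — Lagos and Quito already connected.
Lagos–Oslo (6): skip — Lagos and Oslo already connected.
Lima–Quito (7): skip — Lima and Quito already connected.
Oslo–Quito (10): skip — Quito and Oslo already connected.
Lima–Sofia (11): skip — Lima and Sofia already connected.
Delhi–Oslo (12): add. Components now {Delhi,Lagos,Lima,Oslo,Quito,Sofia} {Tokyo}
Delhi–Tokyo (13): add. Components now {Delhi,Lagos,Lima,Oslo,Quito,Sofia,Tokyo}
MST edge set: {Quito–Sofia, Oslo–Sofia, Lagos–Sofia, Lagos–Lima, Delhi–Oslo, Delhi–Tokyo}.
Of the listed edges, {Delhi–Oslo} are in the MST → 1.

1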